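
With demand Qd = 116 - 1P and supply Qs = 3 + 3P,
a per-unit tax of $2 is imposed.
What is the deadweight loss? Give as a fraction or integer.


Pre-tax equilibrium quantity: Q* = 351/4
Post-tax equilibrium quantity: Q_tax = 345/4
Reduction in quantity: Q* - Q_tax = 3/2
DWL = (1/2) * tax * (Q* - Q_tax)
DWL = (1/2) * 2 * 3/2 = 3/2

3/2


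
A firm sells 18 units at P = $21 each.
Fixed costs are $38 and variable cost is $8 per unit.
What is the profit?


Total Revenue = P * Q = 21 * 18 = $378
Total Cost = FC + VC*Q = 38 + 8*18 = $182
Profit = TR - TC = 378 - 182 = $196

$196


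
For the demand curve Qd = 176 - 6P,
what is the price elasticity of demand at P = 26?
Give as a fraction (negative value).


dQ/dP = -6
At P = 26: Q = 176 - 6*26 = 20
E = (dQ/dP)(P/Q) = (-6)(26/20) = -39/5

-39/5


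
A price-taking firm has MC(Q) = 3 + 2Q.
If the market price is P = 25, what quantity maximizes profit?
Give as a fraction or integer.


In perfect competition, profit is maximized where P = MC.
25 = 3 + 2Q
22 = 2Q
Q* = 22/2 = 11

11


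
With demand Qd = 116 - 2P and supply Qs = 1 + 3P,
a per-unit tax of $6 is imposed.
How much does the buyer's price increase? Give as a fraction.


With a per-unit tax, the buyer's price increase depends on relative slopes.
Supply slope: d = 3, Demand slope: b = 2
Buyer's price increase = d * tax / (b + d)
= 3 * 6 / (2 + 3)
= 18 / 5 = 18/5

18/5


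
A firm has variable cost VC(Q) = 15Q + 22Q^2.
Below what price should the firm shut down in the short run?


AVC(Q) = VC(Q)/Q = 15 + 22Q
AVC is increasing in Q, so minimum AVC is at Q -> 0+.
Min AVC = 15
The firm should shut down if P < 15.

15


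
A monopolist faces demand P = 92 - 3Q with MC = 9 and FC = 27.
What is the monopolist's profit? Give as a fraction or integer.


MR = MC: 92 - 6Q = 9
Q* = 83/6
P* = 92 - 3*83/6 = 101/2
Profit = (P* - MC)*Q* - FC
= (101/2 - 9)*83/6 - 27
= 83/2*83/6 - 27
= 6889/12 - 27 = 6565/12

6565/12


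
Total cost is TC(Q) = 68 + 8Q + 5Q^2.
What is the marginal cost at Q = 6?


MC = dTC/dQ = 8 + 2*5*Q
At Q = 6:
MC = 8 + 10*6
MC = 8 + 60 = 68

68


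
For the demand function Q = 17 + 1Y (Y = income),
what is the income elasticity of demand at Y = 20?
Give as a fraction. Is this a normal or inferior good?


dQ/dY = 1
At Y = 20: Q = 17 + 1*20 = 37
Ey = (dQ/dY)(Y/Q) = 1 * 20 / 37 = 20/37
Since Ey > 0, this is a normal good.

20/37 (normal good)


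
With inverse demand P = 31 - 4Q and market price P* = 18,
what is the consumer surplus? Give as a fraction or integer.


Maximum willingness to pay (at Q=0): P_max = 31
Quantity demanded at P* = 18:
Q* = (31 - 18)/4 = 13/4
CS = (1/2) * Q* * (P_max - P*)
CS = (1/2) * 13/4 * (31 - 18)
CS = (1/2) * 13/4 * 13 = 169/8

169/8


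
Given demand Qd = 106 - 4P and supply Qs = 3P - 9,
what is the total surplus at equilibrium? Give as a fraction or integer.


Find equilibrium: 106 - 4P = 3P - 9
106 + 9 = 7P
P* = 115/7 = 115/7
Q* = 3*115/7 - 9 = 282/7
Inverse demand: P = 53/2 - Q/4, so P_max = 53/2
Inverse supply: P = 3 + Q/3, so P_min = 3
CS = (1/2) * 282/7 * (53/2 - 115/7) = 19881/98
PS = (1/2) * 282/7 * (115/7 - 3) = 13254/49
TS = CS + PS = 19881/98 + 13254/49 = 6627/14

6627/14


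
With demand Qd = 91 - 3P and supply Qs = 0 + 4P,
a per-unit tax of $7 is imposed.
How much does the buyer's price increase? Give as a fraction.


With a per-unit tax, the buyer's price increase depends on relative slopes.
Supply slope: d = 4, Demand slope: b = 3
Buyer's price increase = d * tax / (b + d)
= 4 * 7 / (3 + 4)
= 28 / 7 = 4

4


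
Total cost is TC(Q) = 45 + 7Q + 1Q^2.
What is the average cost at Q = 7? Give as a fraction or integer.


TC(7) = 45 + 7*7 + 1*7^2
TC(7) = 45 + 49 + 49 = 143
AC = TC/Q = 143/7 = 143/7

143/7


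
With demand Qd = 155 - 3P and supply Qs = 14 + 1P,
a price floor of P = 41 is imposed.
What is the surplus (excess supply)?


At P = 41:
Qd = 155 - 3*41 = 32
Qs = 14 + 1*41 = 55
Surplus = Qs - Qd = 55 - 32 = 23

23


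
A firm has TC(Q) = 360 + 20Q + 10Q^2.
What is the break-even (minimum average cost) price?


AC(Q) = 360/Q + 20 + 10Q
To minimize: dAC/dQ = -360/Q^2 + 10 = 0
Q^2 = 360/10 = 36
Q* = 6
Min AC = 360/6 + 20 + 10*6
Min AC = 60 + 20 + 60 = 140

140


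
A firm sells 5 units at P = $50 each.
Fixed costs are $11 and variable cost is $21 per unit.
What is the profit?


Total Revenue = P * Q = 50 * 5 = $250
Total Cost = FC + VC*Q = 11 + 21*5 = $116
Profit = TR - TC = 250 - 116 = $134

$134


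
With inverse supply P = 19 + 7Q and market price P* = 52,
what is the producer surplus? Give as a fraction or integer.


Minimum supply price (at Q=0): P_min = 19
Quantity supplied at P* = 52:
Q* = (52 - 19)/7 = 33/7
PS = (1/2) * Q* * (P* - P_min)
PS = (1/2) * 33/7 * (52 - 19)
PS = (1/2) * 33/7 * 33 = 1089/14

1089/14


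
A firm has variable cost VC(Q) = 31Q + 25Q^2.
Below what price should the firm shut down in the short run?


AVC(Q) = VC(Q)/Q = 31 + 25Q
AVC is increasing in Q, so minimum AVC is at Q -> 0+.
Min AVC = 31
The firm should shut down if P < 31.

31


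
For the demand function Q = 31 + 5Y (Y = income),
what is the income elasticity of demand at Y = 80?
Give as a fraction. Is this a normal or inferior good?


dQ/dY = 5
At Y = 80: Q = 31 + 5*80 = 431
Ey = (dQ/dY)(Y/Q) = 5 * 80 / 431 = 400/431
Since Ey > 0, this is a normal good.

400/431 (normal good)


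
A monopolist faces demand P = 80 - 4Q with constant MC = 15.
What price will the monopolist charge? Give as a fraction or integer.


MR = 80 - 8Q
Set MR = MC: 80 - 8Q = 15
Q* = 65/8
Substitute into demand:
P* = 80 - 4*65/8 = 95/2

95/2


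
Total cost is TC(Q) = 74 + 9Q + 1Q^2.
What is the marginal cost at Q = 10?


MC = dTC/dQ = 9 + 2*1*Q
At Q = 10:
MC = 9 + 2*10
MC = 9 + 20 = 29

29


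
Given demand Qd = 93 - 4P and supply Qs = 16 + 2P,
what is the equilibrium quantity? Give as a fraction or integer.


First find equilibrium price:
93 - 4P = 16 + 2P
P* = 77/6 = 77/6
Then substitute into demand:
Q* = 93 - 4 * 77/6 = 125/3

125/3


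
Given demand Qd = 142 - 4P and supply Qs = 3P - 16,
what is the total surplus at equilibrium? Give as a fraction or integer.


Find equilibrium: 142 - 4P = 3P - 16
142 + 16 = 7P
P* = 158/7 = 158/7
Q* = 3*158/7 - 16 = 362/7
Inverse demand: P = 71/2 - Q/4, so P_max = 71/2
Inverse supply: P = 16/3 + Q/3, so P_min = 16/3
CS = (1/2) * 362/7 * (71/2 - 158/7) = 32761/98
PS = (1/2) * 362/7 * (158/7 - 16/3) = 65522/147
TS = CS + PS = 32761/98 + 65522/147 = 32761/42

32761/42


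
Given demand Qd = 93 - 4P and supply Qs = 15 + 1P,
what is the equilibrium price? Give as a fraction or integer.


At equilibrium, Qd = Qs.
93 - 4P = 15 + 1P
93 - 15 = 4P + 1P
78 = 5P
P* = 78/5 = 78/5

78/5


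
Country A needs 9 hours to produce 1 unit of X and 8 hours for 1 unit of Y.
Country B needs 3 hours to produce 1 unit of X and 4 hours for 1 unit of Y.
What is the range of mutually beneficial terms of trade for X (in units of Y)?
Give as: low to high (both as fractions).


Opportunity cost of X for Country A = hours_X / hours_Y = 9/8 = 9/8 units of Y
Opportunity cost of X for Country B = hours_X / hours_Y = 3/4 = 3/4 units of Y
Terms of trade must be between the two opportunity costs.
Range: 3/4 to 9/8

3/4 to 9/8


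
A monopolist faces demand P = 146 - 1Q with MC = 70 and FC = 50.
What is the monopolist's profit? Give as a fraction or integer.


MR = MC: 146 - 2Q = 70
Q* = 38
P* = 146 - 1*38 = 108
Profit = (P* - MC)*Q* - FC
= (108 - 70)*38 - 50
= 38*38 - 50
= 1444 - 50 = 1394

1394


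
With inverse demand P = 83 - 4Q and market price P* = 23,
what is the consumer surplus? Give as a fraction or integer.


Maximum willingness to pay (at Q=0): P_max = 83
Quantity demanded at P* = 23:
Q* = (83 - 23)/4 = 15
CS = (1/2) * Q* * (P_max - P*)
CS = (1/2) * 15 * (83 - 23)
CS = (1/2) * 15 * 60 = 450

450


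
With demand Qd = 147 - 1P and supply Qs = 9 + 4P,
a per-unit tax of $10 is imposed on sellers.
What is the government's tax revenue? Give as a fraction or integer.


With tax on sellers, new supply: Qs' = 9 + 4(P - 10)
= 4P - 31
New equilibrium quantity:
Q_new = 557/5
Tax revenue = tax * Q_new = 10 * 557/5 = 1114

1114


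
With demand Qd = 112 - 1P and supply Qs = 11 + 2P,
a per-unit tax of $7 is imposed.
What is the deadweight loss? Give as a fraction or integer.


Pre-tax equilibrium quantity: Q* = 235/3
Post-tax equilibrium quantity: Q_tax = 221/3
Reduction in quantity: Q* - Q_tax = 14/3
DWL = (1/2) * tax * (Q* - Q_tax)
DWL = (1/2) * 7 * 14/3 = 49/3

49/3


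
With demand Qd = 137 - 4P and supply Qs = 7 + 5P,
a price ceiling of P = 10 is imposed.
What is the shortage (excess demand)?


At P = 10:
Qd = 137 - 4*10 = 97
Qs = 7 + 5*10 = 57
Shortage = Qd - Qs = 97 - 57 = 40

40


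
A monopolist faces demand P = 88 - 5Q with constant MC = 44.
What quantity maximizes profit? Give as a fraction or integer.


TR = P*Q = (88 - 5Q)Q = 88Q - 5Q^2
MR = dTR/dQ = 88 - 10Q
Set MR = MC:
88 - 10Q = 44
44 = 10Q
Q* = 44/10 = 22/5

22/5


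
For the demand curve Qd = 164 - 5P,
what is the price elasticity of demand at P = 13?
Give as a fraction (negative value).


dQ/dP = -5
At P = 13: Q = 164 - 5*13 = 99
E = (dQ/dP)(P/Q) = (-5)(13/99) = -65/99

-65/99


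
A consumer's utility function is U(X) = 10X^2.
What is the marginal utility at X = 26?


MU = dU/dX = 10*2*X^(2-1)
MU = 20*X^1
At X = 26:
MU = 20 * 26^1
MU = 20 * 26 = 520

520


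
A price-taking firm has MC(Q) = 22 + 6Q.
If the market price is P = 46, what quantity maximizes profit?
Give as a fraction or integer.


In perfect competition, profit is maximized where P = MC.
46 = 22 + 6Q
24 = 6Q
Q* = 24/6 = 4

4


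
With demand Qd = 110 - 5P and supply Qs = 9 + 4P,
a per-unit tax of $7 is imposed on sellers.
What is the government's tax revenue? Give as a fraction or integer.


With tax on sellers, new supply: Qs' = 9 + 4(P - 7)
= 4P - 19
New equilibrium quantity:
Q_new = 115/3
Tax revenue = tax * Q_new = 7 * 115/3 = 805/3

805/3


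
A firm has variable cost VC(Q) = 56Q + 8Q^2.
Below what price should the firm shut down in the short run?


AVC(Q) = VC(Q)/Q = 56 + 8Q
AVC is increasing in Q, so minimum AVC is at Q -> 0+.
Min AVC = 56
The firm should shut down if P < 56.

56


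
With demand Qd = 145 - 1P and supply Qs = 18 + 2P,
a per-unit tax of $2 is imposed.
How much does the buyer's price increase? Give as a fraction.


With a per-unit tax, the buyer's price increase depends on relative slopes.
Supply slope: d = 2, Demand slope: b = 1
Buyer's price increase = d * tax / (b + d)
= 2 * 2 / (1 + 2)
= 4 / 3 = 4/3

4/3


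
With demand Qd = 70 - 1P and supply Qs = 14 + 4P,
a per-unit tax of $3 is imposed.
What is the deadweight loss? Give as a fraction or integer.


Pre-tax equilibrium quantity: Q* = 294/5
Post-tax equilibrium quantity: Q_tax = 282/5
Reduction in quantity: Q* - Q_tax = 12/5
DWL = (1/2) * tax * (Q* - Q_tax)
DWL = (1/2) * 3 * 12/5 = 18/5

18/5


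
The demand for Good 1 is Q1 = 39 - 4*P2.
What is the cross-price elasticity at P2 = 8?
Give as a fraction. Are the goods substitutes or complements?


dQ1/dP2 = -4
At P2 = 8: Q1 = 39 - 4*8 = 7
Exy = (dQ1/dP2)(P2/Q1) = -4 * 8 / 7 = -32/7
Since Exy < 0, the goods are complements.

-32/7 (complements)


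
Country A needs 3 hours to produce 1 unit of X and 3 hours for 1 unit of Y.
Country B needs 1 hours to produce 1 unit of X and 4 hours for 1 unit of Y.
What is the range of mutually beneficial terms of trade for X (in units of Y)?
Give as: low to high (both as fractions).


Opportunity cost of X for Country A = hours_X / hours_Y = 3/3 = 1 units of Y
Opportunity cost of X for Country B = hours_X / hours_Y = 1/4 = 1/4 units of Y
Terms of trade must be between the two opportunity costs.
Range: 1/4 to 1

1/4 to 1


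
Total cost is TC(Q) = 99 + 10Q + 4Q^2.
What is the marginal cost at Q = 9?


MC = dTC/dQ = 10 + 2*4*Q
At Q = 9:
MC = 10 + 8*9
MC = 10 + 72 = 82

82


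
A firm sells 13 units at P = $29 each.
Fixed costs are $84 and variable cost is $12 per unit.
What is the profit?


Total Revenue = P * Q = 29 * 13 = $377
Total Cost = FC + VC*Q = 84 + 12*13 = $240
Profit = TR - TC = 377 - 240 = $137

$137


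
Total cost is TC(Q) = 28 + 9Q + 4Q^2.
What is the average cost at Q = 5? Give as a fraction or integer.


TC(5) = 28 + 9*5 + 4*5^2
TC(5) = 28 + 45 + 100 = 173
AC = TC/Q = 173/5 = 173/5

173/5


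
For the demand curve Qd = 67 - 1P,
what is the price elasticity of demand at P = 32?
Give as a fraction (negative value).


dQ/dP = -1
At P = 32: Q = 67 - 1*32 = 35
E = (dQ/dP)(P/Q) = (-1)(32/35) = -32/35

-32/35


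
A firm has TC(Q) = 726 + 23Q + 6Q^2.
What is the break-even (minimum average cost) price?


AC(Q) = 726/Q + 23 + 6Q
To minimize: dAC/dQ = -726/Q^2 + 6 = 0
Q^2 = 726/6 = 121
Q* = 11
Min AC = 726/11 + 23 + 6*11
Min AC = 66 + 23 + 66 = 155

155


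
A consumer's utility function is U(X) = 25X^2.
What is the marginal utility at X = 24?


MU = dU/dX = 25*2*X^(2-1)
MU = 50*X^1
At X = 24:
MU = 50 * 24^1
MU = 50 * 24 = 1200

1200


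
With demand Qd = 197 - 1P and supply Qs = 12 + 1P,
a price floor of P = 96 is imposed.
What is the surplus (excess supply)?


At P = 96:
Qd = 197 - 1*96 = 101
Qs = 12 + 1*96 = 108
Surplus = Qs - Qd = 108 - 101 = 7

7


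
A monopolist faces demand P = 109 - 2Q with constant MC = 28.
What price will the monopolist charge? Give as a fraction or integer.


MR = 109 - 4Q
Set MR = MC: 109 - 4Q = 28
Q* = 81/4
Substitute into demand:
P* = 109 - 2*81/4 = 137/2

137/2


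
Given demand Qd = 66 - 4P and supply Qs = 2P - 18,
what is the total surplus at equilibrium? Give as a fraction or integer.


Find equilibrium: 66 - 4P = 2P - 18
66 + 18 = 6P
P* = 84/6 = 14
Q* = 2*14 - 18 = 10
Inverse demand: P = 33/2 - Q/4, so P_max = 33/2
Inverse supply: P = 9 + Q/2, so P_min = 9
CS = (1/2) * 10 * (33/2 - 14) = 25/2
PS = (1/2) * 10 * (14 - 9) = 25
TS = CS + PS = 25/2 + 25 = 75/2

75/2


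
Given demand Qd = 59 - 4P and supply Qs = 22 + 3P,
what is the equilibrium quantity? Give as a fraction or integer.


First find equilibrium price:
59 - 4P = 22 + 3P
P* = 37/7 = 37/7
Then substitute into demand:
Q* = 59 - 4 * 37/7 = 265/7

265/7


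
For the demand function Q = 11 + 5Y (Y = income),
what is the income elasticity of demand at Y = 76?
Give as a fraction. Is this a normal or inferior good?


dQ/dY = 5
At Y = 76: Q = 11 + 5*76 = 391
Ey = (dQ/dY)(Y/Q) = 5 * 76 / 391 = 380/391
Since Ey > 0, this is a normal good.

380/391 (normal good)


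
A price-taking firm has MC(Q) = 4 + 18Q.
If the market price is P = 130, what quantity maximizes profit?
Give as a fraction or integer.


In perfect competition, profit is maximized where P = MC.
130 = 4 + 18Q
126 = 18Q
Q* = 126/18 = 7

7


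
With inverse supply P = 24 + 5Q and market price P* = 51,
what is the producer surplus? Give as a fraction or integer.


Minimum supply price (at Q=0): P_min = 24
Quantity supplied at P* = 51:
Q* = (51 - 24)/5 = 27/5
PS = (1/2) * Q* * (P* - P_min)
PS = (1/2) * 27/5 * (51 - 24)
PS = (1/2) * 27/5 * 27 = 729/10

729/10


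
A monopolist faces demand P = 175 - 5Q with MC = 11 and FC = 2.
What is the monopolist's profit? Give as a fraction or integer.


MR = MC: 175 - 10Q = 11
Q* = 82/5
P* = 175 - 5*82/5 = 93
Profit = (P* - MC)*Q* - FC
= (93 - 11)*82/5 - 2
= 82*82/5 - 2
= 6724/5 - 2 = 6714/5

6714/5


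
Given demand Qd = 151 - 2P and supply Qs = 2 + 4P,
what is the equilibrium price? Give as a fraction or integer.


At equilibrium, Qd = Qs.
151 - 2P = 2 + 4P
151 - 2 = 2P + 4P
149 = 6P
P* = 149/6 = 149/6

149/6


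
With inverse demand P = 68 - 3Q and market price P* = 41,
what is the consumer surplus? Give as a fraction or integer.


Maximum willingness to pay (at Q=0): P_max = 68
Quantity demanded at P* = 41:
Q* = (68 - 41)/3 = 9
CS = (1/2) * Q* * (P_max - P*)
CS = (1/2) * 9 * (68 - 41)
CS = (1/2) * 9 * 27 = 243/2

243/2


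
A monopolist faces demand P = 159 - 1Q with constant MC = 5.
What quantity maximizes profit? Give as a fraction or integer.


TR = P*Q = (159 - 1Q)Q = 159Q - 1Q^2
MR = dTR/dQ = 159 - 2Q
Set MR = MC:
159 - 2Q = 5
154 = 2Q
Q* = 154/2 = 77

77


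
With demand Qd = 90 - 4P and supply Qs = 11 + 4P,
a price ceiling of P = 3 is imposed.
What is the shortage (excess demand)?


At P = 3:
Qd = 90 - 4*3 = 78
Qs = 11 + 4*3 = 23
Shortage = Qd - Qs = 78 - 23 = 55

55


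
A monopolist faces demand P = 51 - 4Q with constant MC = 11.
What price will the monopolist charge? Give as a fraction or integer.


MR = 51 - 8Q
Set MR = MC: 51 - 8Q = 11
Q* = 5
Substitute into demand:
P* = 51 - 4*5 = 31

31


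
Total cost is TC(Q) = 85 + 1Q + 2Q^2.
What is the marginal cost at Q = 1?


MC = dTC/dQ = 1 + 2*2*Q
At Q = 1:
MC = 1 + 4*1
MC = 1 + 4 = 5

5


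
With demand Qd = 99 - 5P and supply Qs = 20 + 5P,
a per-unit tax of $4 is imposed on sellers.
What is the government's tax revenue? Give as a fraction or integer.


With tax on sellers, new supply: Qs' = 20 + 5(P - 4)
= 0 + 5P
New equilibrium quantity:
Q_new = 99/2
Tax revenue = tax * Q_new = 4 * 99/2 = 198

198


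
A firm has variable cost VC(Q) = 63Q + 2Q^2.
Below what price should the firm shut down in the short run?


AVC(Q) = VC(Q)/Q = 63 + 2Q
AVC is increasing in Q, so minimum AVC is at Q -> 0+.
Min AVC = 63
The firm should shut down if P < 63.

63


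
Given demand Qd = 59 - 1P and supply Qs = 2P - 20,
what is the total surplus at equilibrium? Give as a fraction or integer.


Find equilibrium: 59 - 1P = 2P - 20
59 + 20 = 3P
P* = 79/3 = 79/3
Q* = 2*79/3 - 20 = 98/3
Inverse demand: P = 59 - Q/1, so P_max = 59
Inverse supply: P = 10 + Q/2, so P_min = 10
CS = (1/2) * 98/3 * (59 - 79/3) = 4802/9
PS = (1/2) * 98/3 * (79/3 - 10) = 2401/9
TS = CS + PS = 4802/9 + 2401/9 = 2401/3

2401/3


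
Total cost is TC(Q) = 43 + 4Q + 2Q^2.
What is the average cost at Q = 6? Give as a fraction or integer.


TC(6) = 43 + 4*6 + 2*6^2
TC(6) = 43 + 24 + 72 = 139
AC = TC/Q = 139/6 = 139/6

139/6


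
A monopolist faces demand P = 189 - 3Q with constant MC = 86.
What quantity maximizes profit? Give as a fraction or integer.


TR = P*Q = (189 - 3Q)Q = 189Q - 3Q^2
MR = dTR/dQ = 189 - 6Q
Set MR = MC:
189 - 6Q = 86
103 = 6Q
Q* = 103/6 = 103/6

103/6


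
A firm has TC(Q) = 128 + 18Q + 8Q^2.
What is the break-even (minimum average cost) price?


AC(Q) = 128/Q + 18 + 8Q
To minimize: dAC/dQ = -128/Q^2 + 8 = 0
Q^2 = 128/8 = 16
Q* = 4
Min AC = 128/4 + 18 + 8*4
Min AC = 32 + 18 + 32 = 82

82


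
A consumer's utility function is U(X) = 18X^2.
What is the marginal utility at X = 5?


MU = dU/dX = 18*2*X^(2-1)
MU = 36*X^1
At X = 5:
MU = 36 * 5^1
MU = 36 * 5 = 180

180


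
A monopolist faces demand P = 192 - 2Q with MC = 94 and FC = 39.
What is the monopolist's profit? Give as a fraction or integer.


MR = MC: 192 - 4Q = 94
Q* = 49/2
P* = 192 - 2*49/2 = 143
Profit = (P* - MC)*Q* - FC
= (143 - 94)*49/2 - 39
= 49*49/2 - 39
= 2401/2 - 39 = 2323/2

2323/2


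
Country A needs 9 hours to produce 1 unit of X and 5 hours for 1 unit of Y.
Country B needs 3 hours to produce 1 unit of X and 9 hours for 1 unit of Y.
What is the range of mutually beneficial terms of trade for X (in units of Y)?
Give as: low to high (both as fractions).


Opportunity cost of X for Country A = hours_X / hours_Y = 9/5 = 9/5 units of Y
Opportunity cost of X for Country B = hours_X / hours_Y = 3/9 = 1/3 units of Y
Terms of trade must be between the two opportunity costs.
Range: 1/3 to 9/5

1/3 to 9/5


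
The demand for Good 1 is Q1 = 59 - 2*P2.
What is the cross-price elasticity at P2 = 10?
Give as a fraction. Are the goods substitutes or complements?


dQ1/dP2 = -2
At P2 = 10: Q1 = 59 - 2*10 = 39
Exy = (dQ1/dP2)(P2/Q1) = -2 * 10 / 39 = -20/39
Since Exy < 0, the goods are complements.

-20/39 (complements)


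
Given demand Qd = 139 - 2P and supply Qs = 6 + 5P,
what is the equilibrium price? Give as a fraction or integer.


At equilibrium, Qd = Qs.
139 - 2P = 6 + 5P
139 - 6 = 2P + 5P
133 = 7P
P* = 133/7 = 19

19


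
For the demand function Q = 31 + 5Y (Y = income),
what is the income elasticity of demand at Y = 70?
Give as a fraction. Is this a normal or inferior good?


dQ/dY = 5
At Y = 70: Q = 31 + 5*70 = 381
Ey = (dQ/dY)(Y/Q) = 5 * 70 / 381 = 350/381
Since Ey > 0, this is a normal good.

350/381 (normal good)


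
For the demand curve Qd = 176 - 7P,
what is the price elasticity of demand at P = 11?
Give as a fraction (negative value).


dQ/dP = -7
At P = 11: Q = 176 - 7*11 = 99
E = (dQ/dP)(P/Q) = (-7)(11/99) = -7/9

-7/9


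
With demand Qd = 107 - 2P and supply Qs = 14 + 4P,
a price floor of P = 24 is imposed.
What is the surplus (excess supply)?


At P = 24:
Qd = 107 - 2*24 = 59
Qs = 14 + 4*24 = 110
Surplus = Qs - Qd = 110 - 59 = 51

51


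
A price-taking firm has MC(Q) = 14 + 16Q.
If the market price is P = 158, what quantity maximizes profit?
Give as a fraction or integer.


In perfect competition, profit is maximized where P = MC.
158 = 14 + 16Q
144 = 16Q
Q* = 144/16 = 9

9


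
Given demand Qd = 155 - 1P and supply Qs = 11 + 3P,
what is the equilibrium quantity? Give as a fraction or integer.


First find equilibrium price:
155 - 1P = 11 + 3P
P* = 144/4 = 36
Then substitute into demand:
Q* = 155 - 1 * 36 = 119

119


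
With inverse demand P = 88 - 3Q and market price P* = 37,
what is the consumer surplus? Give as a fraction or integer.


Maximum willingness to pay (at Q=0): P_max = 88
Quantity demanded at P* = 37:
Q* = (88 - 37)/3 = 17
CS = (1/2) * Q* * (P_max - P*)
CS = (1/2) * 17 * (88 - 37)
CS = (1/2) * 17 * 51 = 867/2

867/2


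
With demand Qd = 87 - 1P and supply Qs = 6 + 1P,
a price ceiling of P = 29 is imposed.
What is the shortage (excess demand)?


At P = 29:
Qd = 87 - 1*29 = 58
Qs = 6 + 1*29 = 35
Shortage = Qd - Qs = 58 - 35 = 23

23


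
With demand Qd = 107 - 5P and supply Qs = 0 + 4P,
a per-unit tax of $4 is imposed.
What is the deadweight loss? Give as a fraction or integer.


Pre-tax equilibrium quantity: Q* = 428/9
Post-tax equilibrium quantity: Q_tax = 116/3
Reduction in quantity: Q* - Q_tax = 80/9
DWL = (1/2) * tax * (Q* - Q_tax)
DWL = (1/2) * 4 * 80/9 = 160/9

160/9


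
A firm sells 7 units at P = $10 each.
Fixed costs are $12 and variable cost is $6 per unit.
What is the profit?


Total Revenue = P * Q = 10 * 7 = $70
Total Cost = FC + VC*Q = 12 + 6*7 = $54
Profit = TR - TC = 70 - 54 = $16

$16


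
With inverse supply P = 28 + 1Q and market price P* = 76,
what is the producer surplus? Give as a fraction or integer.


Minimum supply price (at Q=0): P_min = 28
Quantity supplied at P* = 76:
Q* = (76 - 28)/1 = 48
PS = (1/2) * Q* * (P* - P_min)
PS = (1/2) * 48 * (76 - 28)
PS = (1/2) * 48 * 48 = 1152

1152


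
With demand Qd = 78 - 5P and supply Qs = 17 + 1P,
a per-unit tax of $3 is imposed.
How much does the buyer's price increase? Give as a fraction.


With a per-unit tax, the buyer's price increase depends on relative slopes.
Supply slope: d = 1, Demand slope: b = 5
Buyer's price increase = d * tax / (b + d)
= 1 * 3 / (5 + 1)
= 3 / 6 = 1/2

1/2


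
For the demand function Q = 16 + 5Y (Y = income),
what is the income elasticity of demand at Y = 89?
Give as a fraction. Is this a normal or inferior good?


dQ/dY = 5
At Y = 89: Q = 16 + 5*89 = 461
Ey = (dQ/dY)(Y/Q) = 5 * 89 / 461 = 445/461
Since Ey > 0, this is a normal good.

445/461 (normal good)


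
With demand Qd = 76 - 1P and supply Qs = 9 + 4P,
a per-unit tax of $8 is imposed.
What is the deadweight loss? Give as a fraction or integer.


Pre-tax equilibrium quantity: Q* = 313/5
Post-tax equilibrium quantity: Q_tax = 281/5
Reduction in quantity: Q* - Q_tax = 32/5
DWL = (1/2) * tax * (Q* - Q_tax)
DWL = (1/2) * 8 * 32/5 = 128/5

128/5


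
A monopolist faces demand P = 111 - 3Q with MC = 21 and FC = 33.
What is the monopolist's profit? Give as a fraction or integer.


MR = MC: 111 - 6Q = 21
Q* = 15
P* = 111 - 3*15 = 66
Profit = (P* - MC)*Q* - FC
= (66 - 21)*15 - 33
= 45*15 - 33
= 675 - 33 = 642

642


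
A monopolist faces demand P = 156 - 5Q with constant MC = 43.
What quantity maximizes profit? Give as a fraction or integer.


TR = P*Q = (156 - 5Q)Q = 156Q - 5Q^2
MR = dTR/dQ = 156 - 10Q
Set MR = MC:
156 - 10Q = 43
113 = 10Q
Q* = 113/10 = 113/10

113/10


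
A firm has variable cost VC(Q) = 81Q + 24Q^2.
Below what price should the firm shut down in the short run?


AVC(Q) = VC(Q)/Q = 81 + 24Q
AVC is increasing in Q, so minimum AVC is at Q -> 0+.
Min AVC = 81
The firm should shut down if P < 81.

81


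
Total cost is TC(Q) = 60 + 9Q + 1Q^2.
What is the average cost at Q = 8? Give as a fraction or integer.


TC(8) = 60 + 9*8 + 1*8^2
TC(8) = 60 + 72 + 64 = 196
AC = TC/Q = 196/8 = 49/2

49/2


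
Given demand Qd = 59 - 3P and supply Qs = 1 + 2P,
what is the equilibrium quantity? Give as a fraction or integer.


First find equilibrium price:
59 - 3P = 1 + 2P
P* = 58/5 = 58/5
Then substitute into demand:
Q* = 59 - 3 * 58/5 = 121/5

121/5


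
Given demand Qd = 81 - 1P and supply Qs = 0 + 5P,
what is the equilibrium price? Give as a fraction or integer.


At equilibrium, Qd = Qs.
81 - 1P = 0 + 5P
81 - 0 = 1P + 5P
81 = 6P
P* = 81/6 = 27/2

27/2


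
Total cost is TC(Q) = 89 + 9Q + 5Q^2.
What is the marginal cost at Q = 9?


MC = dTC/dQ = 9 + 2*5*Q
At Q = 9:
MC = 9 + 10*9
MC = 9 + 90 = 99

99


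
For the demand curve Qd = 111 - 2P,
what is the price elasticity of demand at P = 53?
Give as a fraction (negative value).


dQ/dP = -2
At P = 53: Q = 111 - 2*53 = 5
E = (dQ/dP)(P/Q) = (-2)(53/5) = -106/5

-106/5


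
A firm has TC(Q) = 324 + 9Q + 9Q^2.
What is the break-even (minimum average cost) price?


AC(Q) = 324/Q + 9 + 9Q
To minimize: dAC/dQ = -324/Q^2 + 9 = 0
Q^2 = 324/9 = 36
Q* = 6
Min AC = 324/6 + 9 + 9*6
Min AC = 54 + 9 + 54 = 117

117


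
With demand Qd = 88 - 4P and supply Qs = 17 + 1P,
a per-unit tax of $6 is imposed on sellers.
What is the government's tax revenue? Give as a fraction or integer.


With tax on sellers, new supply: Qs' = 17 + 1(P - 6)
= 11 + 1P
New equilibrium quantity:
Q_new = 132/5
Tax revenue = tax * Q_new = 6 * 132/5 = 792/5

792/5


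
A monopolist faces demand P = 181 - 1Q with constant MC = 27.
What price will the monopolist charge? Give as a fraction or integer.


MR = 181 - 2Q
Set MR = MC: 181 - 2Q = 27
Q* = 77
Substitute into demand:
P* = 181 - 1*77 = 104

104


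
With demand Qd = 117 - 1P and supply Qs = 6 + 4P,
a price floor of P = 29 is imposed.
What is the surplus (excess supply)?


At P = 29:
Qd = 117 - 1*29 = 88
Qs = 6 + 4*29 = 122
Surplus = Qs - Qd = 122 - 88 = 34

34


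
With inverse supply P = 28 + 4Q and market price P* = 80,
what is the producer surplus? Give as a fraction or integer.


Minimum supply price (at Q=0): P_min = 28
Quantity supplied at P* = 80:
Q* = (80 - 28)/4 = 13
PS = (1/2) * Q* * (P* - P_min)
PS = (1/2) * 13 * (80 - 28)
PS = (1/2) * 13 * 52 = 338

338


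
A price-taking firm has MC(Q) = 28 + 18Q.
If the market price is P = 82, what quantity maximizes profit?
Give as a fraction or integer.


In perfect competition, profit is maximized where P = MC.
82 = 28 + 18Q
54 = 18Q
Q* = 54/18 = 3

3


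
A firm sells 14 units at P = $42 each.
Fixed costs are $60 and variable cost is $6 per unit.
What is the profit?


Total Revenue = P * Q = 42 * 14 = $588
Total Cost = FC + VC*Q = 60 + 6*14 = $144
Profit = TR - TC = 588 - 144 = $444

$444


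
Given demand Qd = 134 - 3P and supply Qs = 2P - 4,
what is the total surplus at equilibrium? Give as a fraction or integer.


Find equilibrium: 134 - 3P = 2P - 4
134 + 4 = 5P
P* = 138/5 = 138/5
Q* = 2*138/5 - 4 = 256/5
Inverse demand: P = 134/3 - Q/3, so P_max = 134/3
Inverse supply: P = 2 + Q/2, so P_min = 2
CS = (1/2) * 256/5 * (134/3 - 138/5) = 32768/75
PS = (1/2) * 256/5 * (138/5 - 2) = 16384/25
TS = CS + PS = 32768/75 + 16384/25 = 16384/15

16384/15


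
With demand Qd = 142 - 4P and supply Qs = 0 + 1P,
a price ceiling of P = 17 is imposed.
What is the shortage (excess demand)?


At P = 17:
Qd = 142 - 4*17 = 74
Qs = 0 + 1*17 = 17
Shortage = Qd - Qs = 74 - 17 = 57

57


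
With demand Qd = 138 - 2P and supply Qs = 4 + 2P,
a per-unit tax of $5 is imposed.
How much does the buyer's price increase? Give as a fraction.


With a per-unit tax, the buyer's price increase depends on relative slopes.
Supply slope: d = 2, Demand slope: b = 2
Buyer's price increase = d * tax / (b + d)
= 2 * 5 / (2 + 2)
= 10 / 4 = 5/2

5/2


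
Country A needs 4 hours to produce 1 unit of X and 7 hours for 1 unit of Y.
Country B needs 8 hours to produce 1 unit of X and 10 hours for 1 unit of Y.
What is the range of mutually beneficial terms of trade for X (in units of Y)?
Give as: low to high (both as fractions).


Opportunity cost of X for Country A = hours_X / hours_Y = 4/7 = 4/7 units of Y
Opportunity cost of X for Country B = hours_X / hours_Y = 8/10 = 4/5 units of Y
Terms of trade must be between the two opportunity costs.
Range: 4/7 to 4/5

4/7 to 4/5


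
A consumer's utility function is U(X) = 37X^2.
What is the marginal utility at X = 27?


MU = dU/dX = 37*2*X^(2-1)
MU = 74*X^1
At X = 27:
MU = 74 * 27^1
MU = 74 * 27 = 1998

1998


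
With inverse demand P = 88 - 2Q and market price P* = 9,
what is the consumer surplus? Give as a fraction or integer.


Maximum willingness to pay (at Q=0): P_max = 88
Quantity demanded at P* = 9:
Q* = (88 - 9)/2 = 79/2
CS = (1/2) * Q* * (P_max - P*)
CS = (1/2) * 79/2 * (88 - 9)
CS = (1/2) * 79/2 * 79 = 6241/4

6241/4


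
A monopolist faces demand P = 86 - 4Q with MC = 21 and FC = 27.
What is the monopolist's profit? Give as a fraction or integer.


MR = MC: 86 - 8Q = 21
Q* = 65/8
P* = 86 - 4*65/8 = 107/2
Profit = (P* - MC)*Q* - FC
= (107/2 - 21)*65/8 - 27
= 65/2*65/8 - 27
= 4225/16 - 27 = 3793/16

3793/16


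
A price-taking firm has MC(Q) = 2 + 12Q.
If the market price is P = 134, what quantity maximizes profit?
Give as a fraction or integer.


In perfect competition, profit is maximized where P = MC.
134 = 2 + 12Q
132 = 12Q
Q* = 132/12 = 11

11


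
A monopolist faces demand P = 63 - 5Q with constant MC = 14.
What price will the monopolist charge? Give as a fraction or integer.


MR = 63 - 10Q
Set MR = MC: 63 - 10Q = 14
Q* = 49/10
Substitute into demand:
P* = 63 - 5*49/10 = 77/2

77/2


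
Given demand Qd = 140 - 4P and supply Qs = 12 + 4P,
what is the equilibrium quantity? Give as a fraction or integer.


First find equilibrium price:
140 - 4P = 12 + 4P
P* = 128/8 = 16
Then substitute into demand:
Q* = 140 - 4 * 16 = 76

76


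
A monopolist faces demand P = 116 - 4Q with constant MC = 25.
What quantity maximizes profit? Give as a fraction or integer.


TR = P*Q = (116 - 4Q)Q = 116Q - 4Q^2
MR = dTR/dQ = 116 - 8Q
Set MR = MC:
116 - 8Q = 25
91 = 8Q
Q* = 91/8 = 91/8

91/8


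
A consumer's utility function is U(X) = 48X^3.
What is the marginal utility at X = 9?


MU = dU/dX = 48*3*X^(3-1)
MU = 144*X^2
At X = 9:
MU = 144 * 9^2
MU = 144 * 81 = 11664

11664


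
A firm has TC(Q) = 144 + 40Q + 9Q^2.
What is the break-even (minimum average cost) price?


AC(Q) = 144/Q + 40 + 9Q
To minimize: dAC/dQ = -144/Q^2 + 9 = 0
Q^2 = 144/9 = 16
Q* = 4
Min AC = 144/4 + 40 + 9*4
Min AC = 36 + 40 + 36 = 112

112


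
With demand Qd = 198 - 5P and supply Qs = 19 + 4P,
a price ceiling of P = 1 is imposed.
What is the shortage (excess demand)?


At P = 1:
Qd = 198 - 5*1 = 193
Qs = 19 + 4*1 = 23
Shortage = Qd - Qs = 193 - 23 = 170

170


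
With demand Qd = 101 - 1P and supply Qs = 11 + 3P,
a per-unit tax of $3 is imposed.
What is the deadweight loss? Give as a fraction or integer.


Pre-tax equilibrium quantity: Q* = 157/2
Post-tax equilibrium quantity: Q_tax = 305/4
Reduction in quantity: Q* - Q_tax = 9/4
DWL = (1/2) * tax * (Q* - Q_tax)
DWL = (1/2) * 3 * 9/4 = 27/8

27/8


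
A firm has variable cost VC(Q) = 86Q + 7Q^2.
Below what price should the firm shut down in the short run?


AVC(Q) = VC(Q)/Q = 86 + 7Q
AVC is increasing in Q, so minimum AVC is at Q -> 0+.
Min AVC = 86
The firm should shut down if P < 86.

86


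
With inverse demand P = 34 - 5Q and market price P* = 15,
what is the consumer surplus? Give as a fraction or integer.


Maximum willingness to pay (at Q=0): P_max = 34
Quantity demanded at P* = 15:
Q* = (34 - 15)/5 = 19/5
CS = (1/2) * Q* * (P_max - P*)
CS = (1/2) * 19/5 * (34 - 15)
CS = (1/2) * 19/5 * 19 = 361/10

361/10


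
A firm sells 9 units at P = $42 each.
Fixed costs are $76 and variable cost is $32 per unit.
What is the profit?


Total Revenue = P * Q = 42 * 9 = $378
Total Cost = FC + VC*Q = 76 + 32*9 = $364
Profit = TR - TC = 378 - 364 = $14

$14


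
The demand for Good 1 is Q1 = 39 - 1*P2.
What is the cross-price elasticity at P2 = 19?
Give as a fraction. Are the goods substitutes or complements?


dQ1/dP2 = -1
At P2 = 19: Q1 = 39 - 1*19 = 20
Exy = (dQ1/dP2)(P2/Q1) = -1 * 19 / 20 = -19/20
Since Exy < 0, the goods are complements.

-19/20 (complements)


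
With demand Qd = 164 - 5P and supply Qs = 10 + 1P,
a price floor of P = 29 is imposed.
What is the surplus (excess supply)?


At P = 29:
Qd = 164 - 5*29 = 19
Qs = 10 + 1*29 = 39
Surplus = Qs - Qd = 39 - 19 = 20

20


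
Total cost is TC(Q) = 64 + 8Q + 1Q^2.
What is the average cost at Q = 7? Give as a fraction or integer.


TC(7) = 64 + 8*7 + 1*7^2
TC(7) = 64 + 56 + 49 = 169
AC = TC/Q = 169/7 = 169/7

169/7


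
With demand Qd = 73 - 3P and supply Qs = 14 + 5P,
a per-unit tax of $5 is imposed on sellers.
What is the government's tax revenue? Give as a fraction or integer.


With tax on sellers, new supply: Qs' = 14 + 5(P - 5)
= 5P - 11
New equilibrium quantity:
Q_new = 83/2
Tax revenue = tax * Q_new = 5 * 83/2 = 415/2

415/2


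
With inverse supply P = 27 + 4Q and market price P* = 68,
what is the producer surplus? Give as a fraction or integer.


Minimum supply price (at Q=0): P_min = 27
Quantity supplied at P* = 68:
Q* = (68 - 27)/4 = 41/4
PS = (1/2) * Q* * (P* - P_min)
PS = (1/2) * 41/4 * (68 - 27)
PS = (1/2) * 41/4 * 41 = 1681/8

1681/8


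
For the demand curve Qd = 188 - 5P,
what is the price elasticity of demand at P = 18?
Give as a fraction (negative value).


dQ/dP = -5
At P = 18: Q = 188 - 5*18 = 98
E = (dQ/dP)(P/Q) = (-5)(18/98) = -45/49

-45/49


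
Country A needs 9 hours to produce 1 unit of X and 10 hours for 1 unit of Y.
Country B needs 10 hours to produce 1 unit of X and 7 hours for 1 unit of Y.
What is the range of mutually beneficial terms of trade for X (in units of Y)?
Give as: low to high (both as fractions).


Opportunity cost of X for Country A = hours_X / hours_Y = 9/10 = 9/10 units of Y
Opportunity cost of X for Country B = hours_X / hours_Y = 10/7 = 10/7 units of Y
Terms of trade must be between the two opportunity costs.
Range: 9/10 to 10/7

9/10 to 10/7


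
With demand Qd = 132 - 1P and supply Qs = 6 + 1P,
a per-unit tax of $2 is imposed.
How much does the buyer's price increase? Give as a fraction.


With a per-unit tax, the buyer's price increase depends on relative slopes.
Supply slope: d = 1, Demand slope: b = 1
Buyer's price increase = d * tax / (b + d)
= 1 * 2 / (1 + 1)
= 2 / 2 = 1

1


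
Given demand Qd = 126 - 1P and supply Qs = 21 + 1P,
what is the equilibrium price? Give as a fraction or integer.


At equilibrium, Qd = Qs.
126 - 1P = 21 + 1P
126 - 21 = 1P + 1P
105 = 2P
P* = 105/2 = 105/2

105/2


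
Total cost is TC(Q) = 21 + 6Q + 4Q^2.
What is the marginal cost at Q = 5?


MC = dTC/dQ = 6 + 2*4*Q
At Q = 5:
MC = 6 + 8*5
MC = 6 + 40 = 46

46


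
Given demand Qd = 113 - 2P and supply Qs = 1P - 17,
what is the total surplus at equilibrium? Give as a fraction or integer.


Find equilibrium: 113 - 2P = 1P - 17
113 + 17 = 3P
P* = 130/3 = 130/3
Q* = 1*130/3 - 17 = 79/3
Inverse demand: P = 113/2 - Q/2, so P_max = 113/2
Inverse supply: P = 17 + Q/1, so P_min = 17
CS = (1/2) * 79/3 * (113/2 - 130/3) = 6241/36
PS = (1/2) * 79/3 * (130/3 - 17) = 6241/18
TS = CS + PS = 6241/36 + 6241/18 = 6241/12

6241/12


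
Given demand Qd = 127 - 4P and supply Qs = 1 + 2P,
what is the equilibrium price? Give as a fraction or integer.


At equilibrium, Qd = Qs.
127 - 4P = 1 + 2P
127 - 1 = 4P + 2P
126 = 6P
P* = 126/6 = 21

21


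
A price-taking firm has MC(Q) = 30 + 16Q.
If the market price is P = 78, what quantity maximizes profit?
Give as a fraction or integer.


In perfect competition, profit is maximized where P = MC.
78 = 30 + 16Q
48 = 16Q
Q* = 48/16 = 3

3


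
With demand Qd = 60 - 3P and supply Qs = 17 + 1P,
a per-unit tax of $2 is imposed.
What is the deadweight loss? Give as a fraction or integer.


Pre-tax equilibrium quantity: Q* = 111/4
Post-tax equilibrium quantity: Q_tax = 105/4
Reduction in quantity: Q* - Q_tax = 3/2
DWL = (1/2) * tax * (Q* - Q_tax)
DWL = (1/2) * 2 * 3/2 = 3/2

3/2


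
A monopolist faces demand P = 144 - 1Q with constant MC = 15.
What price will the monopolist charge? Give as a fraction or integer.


MR = 144 - 2Q
Set MR = MC: 144 - 2Q = 15
Q* = 129/2
Substitute into demand:
P* = 144 - 1*129/2 = 159/2

159/2


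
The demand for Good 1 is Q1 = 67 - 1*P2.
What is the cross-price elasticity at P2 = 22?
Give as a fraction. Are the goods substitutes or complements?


dQ1/dP2 = -1
At P2 = 22: Q1 = 67 - 1*22 = 45
Exy = (dQ1/dP2)(P2/Q1) = -1 * 22 / 45 = -22/45
Since Exy < 0, the goods are complements.

-22/45 (complements)


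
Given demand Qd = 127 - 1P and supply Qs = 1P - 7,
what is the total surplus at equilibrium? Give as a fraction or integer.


Find equilibrium: 127 - 1P = 1P - 7
127 + 7 = 2P
P* = 134/2 = 67
Q* = 1*67 - 7 = 60
Inverse demand: P = 127 - Q/1, so P_max = 127
Inverse supply: P = 7 + Q/1, so P_min = 7
CS = (1/2) * 60 * (127 - 67) = 1800
PS = (1/2) * 60 * (67 - 7) = 1800
TS = CS + PS = 1800 + 1800 = 3600

3600


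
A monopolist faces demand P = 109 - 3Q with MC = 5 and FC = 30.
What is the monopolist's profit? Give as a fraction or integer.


MR = MC: 109 - 6Q = 5
Q* = 52/3
P* = 109 - 3*52/3 = 57
Profit = (P* - MC)*Q* - FC
= (57 - 5)*52/3 - 30
= 52*52/3 - 30
= 2704/3 - 30 = 2614/3

2614/3


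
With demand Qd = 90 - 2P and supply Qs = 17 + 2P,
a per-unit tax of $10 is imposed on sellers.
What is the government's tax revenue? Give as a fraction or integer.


With tax on sellers, new supply: Qs' = 17 + 2(P - 10)
= 2P - 3
New equilibrium quantity:
Q_new = 87/2
Tax revenue = tax * Q_new = 10 * 87/2 = 435

435


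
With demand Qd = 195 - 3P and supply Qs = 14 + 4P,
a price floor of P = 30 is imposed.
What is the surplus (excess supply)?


At P = 30:
Qd = 195 - 3*30 = 105
Qs = 14 + 4*30 = 134
Surplus = Qs - Qd = 134 - 105 = 29

29


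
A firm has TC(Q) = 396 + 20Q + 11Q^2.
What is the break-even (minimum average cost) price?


AC(Q) = 396/Q + 20 + 11Q
To minimize: dAC/dQ = -396/Q^2 + 11 = 0
Q^2 = 396/11 = 36
Q* = 6
Min AC = 396/6 + 20 + 11*6
Min AC = 66 + 20 + 66 = 152

152


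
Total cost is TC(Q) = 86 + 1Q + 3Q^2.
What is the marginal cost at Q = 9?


MC = dTC/dQ = 1 + 2*3*Q
At Q = 9:
MC = 1 + 6*9
MC = 1 + 54 = 55

55


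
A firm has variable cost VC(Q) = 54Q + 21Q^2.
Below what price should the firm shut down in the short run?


AVC(Q) = VC(Q)/Q = 54 + 21Q
AVC is increasing in Q, so minimum AVC is at Q -> 0+.
Min AVC = 54
The firm should shut down if P < 54.

54


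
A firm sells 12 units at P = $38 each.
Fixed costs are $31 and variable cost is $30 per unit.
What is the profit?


Total Revenue = P * Q = 38 * 12 = $456
Total Cost = FC + VC*Q = 31 + 30*12 = $391
Profit = TR - TC = 456 - 391 = $65

$65


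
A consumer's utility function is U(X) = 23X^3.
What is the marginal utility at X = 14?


MU = dU/dX = 23*3*X^(3-1)
MU = 69*X^2
At X = 14:
MU = 69 * 14^2
MU = 69 * 196 = 13524

13524
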